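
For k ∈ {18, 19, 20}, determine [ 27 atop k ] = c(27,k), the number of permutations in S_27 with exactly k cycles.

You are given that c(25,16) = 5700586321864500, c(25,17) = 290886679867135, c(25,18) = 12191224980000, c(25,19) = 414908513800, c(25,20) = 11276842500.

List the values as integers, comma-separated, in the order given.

28460103232088385, 1182329687817135, 40681506808800

[26] T[26,17]:25*290886679867135+5700586321864500=12972753318542875 · T[26,18]:25*12191224980000+290886679867135=595667304367135 · T[26,19]:25*414908513800+12191224980000=22563937825000 · T[26,20]:25*11276842500+414908513800=696829576300
[27] T[27,18]:26*595667304367135+12972753318542875=28460103232088385 · T[27,19]:26*22563937825000+595667304367135=1182329687817135 · T[27,20]:26*696829576300+22563937825000=40681506808800
Read c(27,18) = 28460103232088385, c(27,19) = 1182329687817135, c(27,20) = 40681506808800.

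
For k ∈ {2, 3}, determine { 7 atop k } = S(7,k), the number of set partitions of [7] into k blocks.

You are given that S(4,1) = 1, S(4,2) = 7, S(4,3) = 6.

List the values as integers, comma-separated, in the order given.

[5] T[5,1]:1*1+0=1 · T[5,2]:2*7+1=15 · T[5,3]:3*6+7=25
[6] T[6,1]:1*1+0=1 · T[6,2]:2*15+1=31 · T[6,3]:3*25+15=90
[7] T[7,2]:2*31+1=63 · T[7,3]:3*90+31=301
Read S(7,2) = 63, S(7,3) = 301.

63, 301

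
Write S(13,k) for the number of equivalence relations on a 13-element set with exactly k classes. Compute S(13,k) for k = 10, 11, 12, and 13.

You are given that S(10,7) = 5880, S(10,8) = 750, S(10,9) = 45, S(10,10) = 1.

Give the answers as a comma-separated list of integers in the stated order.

[11] T[11,8]:8*750+5880=11880 · T[11,9]:9*45+750=1155 · T[11,10]:10*1+45=55 · T[11,11]:11*0+1=1
[12] T[12,9]:9*1155+11880=22275 · T[12,10]:10*55+1155=1705 · T[12,11]:11*1+55=66 · T[12,12]:12*0+1=1
[13] T[13,10]:10*1705+22275=39325 · T[13,11]:11*66+1705=2431 · T[13,12]:12*1+66=78 · T[13,13]:13*0+1=1
Read S(13,10) = 39325, S(13,11) = 2431, S(13,12) = 78, S(13,13) = 1.

39325, 2431, 78, 1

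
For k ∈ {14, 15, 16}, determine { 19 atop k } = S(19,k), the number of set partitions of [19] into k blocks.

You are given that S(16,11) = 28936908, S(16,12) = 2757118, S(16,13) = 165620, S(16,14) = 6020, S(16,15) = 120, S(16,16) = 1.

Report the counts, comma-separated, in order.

[17] T[17,12]:12*2757118+28936908=62022324 · T[17,13]:13*165620+2757118=4910178 · T[17,14]:14*6020+165620=249900 · T[17,15]:15*120+6020=7820 · T[17,16]:16*1+120=136
[18] T[18,13]:13*4910178+62022324=125854638 · T[18,14]:14*249900+4910178=8408778 · T[18,15]:15*7820+249900=367200 · T[18,16]:16*136+7820=9996
[19] T[19,14]:14*8408778+125854638=243577530 · T[19,15]:15*367200+8408778=13916778 · T[19,16]:16*9996+367200=527136
Read S(19,14) = 243577530, S(19,15) = 13916778, S(19,16) = 527136.

243577530, 13916778, 527136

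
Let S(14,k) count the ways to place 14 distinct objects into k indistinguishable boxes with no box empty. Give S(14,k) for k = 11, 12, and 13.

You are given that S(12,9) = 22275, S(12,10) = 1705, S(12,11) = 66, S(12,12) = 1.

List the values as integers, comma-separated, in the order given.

66066, 3367, 91

row 13: T[13][10]=10·1705+22275=39325  T[13][11]=11·66+1705=2431  T[13][12]=12·1+66=78  T[13][13]=13·0+1=1
row 14: T[14][11]=11·2431+39325=66066  T[14][12]=12·78+2431=3367  T[14][13]=13·1+78=91
Read S(14,11) = 66066, S(14,12) = 3367, S(14,13) = 91.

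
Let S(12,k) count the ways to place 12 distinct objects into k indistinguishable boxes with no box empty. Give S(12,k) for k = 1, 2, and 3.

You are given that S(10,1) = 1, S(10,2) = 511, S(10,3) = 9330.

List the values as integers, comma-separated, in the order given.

1, 2047, 86526

i=11: T(11,1)=0+1·1=1 | T(11,2)=1+2·511=1023 | T(11,3)=511+3·9330=28501
i=12: T(12,1)=0+1·1=1 | T(12,2)=1+2·1023=2047 | T(12,3)=1023+3·28501=86526
Read S(12,1) = 1, S(12,2) = 2047, S(12,3) = 86526.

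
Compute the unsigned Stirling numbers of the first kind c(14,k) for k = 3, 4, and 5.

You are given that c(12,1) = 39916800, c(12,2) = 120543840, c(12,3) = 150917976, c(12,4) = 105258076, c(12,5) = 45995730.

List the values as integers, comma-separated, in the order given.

[13] T[13,2]:12*120543840+39916800=1486442880 · T[13,3]:12*150917976+120543840=1931559552 · T[13,4]:12*105258076+150917976=1414014888 · T[13,5]:12*45995730+105258076=657206836
[14] T[14,3]:13*1931559552+1486442880=26596717056 · T[14,4]:13*1414014888+1931559552=20313753096 · T[14,5]:13*657206836+1414014888=9957703756
Read c(14,3) = 26596717056, c(14,4) = 20313753096, c(14,5) = 9957703756.

26596717056, 20313753096, 9957703756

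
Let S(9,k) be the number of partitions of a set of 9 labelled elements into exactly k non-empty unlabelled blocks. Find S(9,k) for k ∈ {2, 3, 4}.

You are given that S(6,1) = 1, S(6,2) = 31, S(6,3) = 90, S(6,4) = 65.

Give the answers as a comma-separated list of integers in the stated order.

[7] T[7,1]:1*1+0=1 · T[7,2]:2*31+1=63 · T[7,3]:3*90+31=301 · T[7,4]:4*65+90=350
[8] T[8,1]:1*1+0=1 · T[8,2]:2*63+1=127 · T[8,3]:3*301+63=966 · T[8,4]:4*350+301=1701
[9] T[9,2]:2*127+1=255 · T[9,3]:3*966+127=3025 · T[9,4]:4*1701+966=7770
Read S(9,2) = 255, S(9,3) = 3025, S(9,4) = 7770.

255, 3025, 7770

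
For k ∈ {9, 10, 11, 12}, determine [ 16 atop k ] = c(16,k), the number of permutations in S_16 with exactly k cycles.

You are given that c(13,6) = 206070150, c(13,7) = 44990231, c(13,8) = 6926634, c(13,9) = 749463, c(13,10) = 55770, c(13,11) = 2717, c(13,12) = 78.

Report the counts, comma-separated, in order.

[14] T[14,7]:13*44990231+206070150=790943153 · T[14,8]:13*6926634+44990231=135036473 · T[14,9]:13*749463+6926634=16669653 · T[14,10]:13*55770+749463=1474473 · T[14,11]:13*2717+55770=91091 · T[14,12]:13*78+2717=3731
[15] T[15,8]:14*135036473+790943153=2681453775 · T[15,9]:14*16669653+135036473=368411615 · T[15,10]:14*1474473+16669653=37312275 · T[15,11]:14*91091+1474473=2749747 · T[15,12]:14*3731+91091=143325
[16] T[16,9]:15*368411615+2681453775=8207628000 · T[16,10]:15*37312275+368411615=928095740 · T[16,11]:15*2749747+37312275=78558480 · T[16,12]:15*143325+2749747=4899622
Read c(16,9) = 8207628000, c(16,10) = 928095740, c(16,11) = 78558480, c(16,12) = 4899622.

8207628000, 928095740, 78558480, 4899622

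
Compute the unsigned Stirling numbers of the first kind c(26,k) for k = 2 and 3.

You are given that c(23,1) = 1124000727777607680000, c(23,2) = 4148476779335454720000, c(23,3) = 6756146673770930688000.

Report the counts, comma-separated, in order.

row 24: T[24][1]=23·1124000727777607680000+0=25852016738884976640000  T[24][2]=23·4148476779335454720000+1124000727777607680000=96538966652493066240000  T[24][3]=23·6756146673770930688000+4148476779335454720000=159539850276066860544000
row 25: T[25][1]=24·25852016738884976640000+0=620448401733239439360000  T[25][2]=24·96538966652493066240000+25852016738884976640000=2342787216398718566400000  T[25][3]=24·159539850276066860544000+96538966652493066240000=3925495373278097719296000
row 26: T[26][2]=25·2342787216398718566400000+620448401733239439360000=59190128811701203599360000  T[26][3]=25·3925495373278097719296000+2342787216398718566400000=100480171548351161548800000
Read c(26,2) = 59190128811701203599360000, c(26,3) = 100480171548351161548800000.

59190128811701203599360000, 100480171548351161548800000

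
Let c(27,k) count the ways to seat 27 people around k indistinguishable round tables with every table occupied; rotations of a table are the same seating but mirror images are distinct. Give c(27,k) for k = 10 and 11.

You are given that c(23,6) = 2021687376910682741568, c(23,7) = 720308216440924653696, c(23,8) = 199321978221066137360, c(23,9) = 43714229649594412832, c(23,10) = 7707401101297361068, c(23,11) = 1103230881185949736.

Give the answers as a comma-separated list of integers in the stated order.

r24: T_24,7=23×720308216440924653696+2021687376910682741568=18588776355051949776576; T_24,8=23×199321978221066137360+720308216440924653696=5304713715525445812976; T_24,9=23×43714229649594412832+199321978221066137360=1204749260161737632496; T_24,10=23×7707401101297361068+43714229649594412832=220984454979433717396; T_24,11=23×1103230881185949736+7707401101297361068=33081711368574204996
r25: T_25,8=24×5304713715525445812976+18588776355051949776576=145901905527662649288000; T_25,9=24×1204749260161737632496+5304713715525445812976=34218695959407148992880; T_25,10=24×220984454979433717396+1204749260161737632496=6508376179668146850000; T_25,11=24×33081711368574204996+220984454979433717396=1014945527825214637300
r26: T_26,9=25×34218695959407148992880+145901905527662649288000=1001369304512841374110000; T_26,10=25×6508376179668146850000+34218695959407148992880=196928100451110820242880; T_26,11=25×1014945527825214637300+6508376179668146850000=31882014375298512782500
r27: T_27,10=26×196928100451110820242880+1001369304512841374110000=6121499916241722700424880; T_27,11=26×31882014375298512782500+196928100451110820242880=1025860474208872152587880
Read c(27,10) = 6121499916241722700424880, c(27,11) = 1025860474208872152587880.

6121499916241722700424880, 1025860474208872152587880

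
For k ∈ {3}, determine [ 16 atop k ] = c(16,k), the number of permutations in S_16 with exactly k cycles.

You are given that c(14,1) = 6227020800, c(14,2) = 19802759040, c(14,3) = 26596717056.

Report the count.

6165817614720

row 15: T[15][2]=14·19802759040+6227020800=283465647360  T[15][3]=14·26596717056+19802759040=392156797824
row 16: T[16][3]=15·392156797824+283465647360=6165817614720
Read c(16,3) = 6165817614720.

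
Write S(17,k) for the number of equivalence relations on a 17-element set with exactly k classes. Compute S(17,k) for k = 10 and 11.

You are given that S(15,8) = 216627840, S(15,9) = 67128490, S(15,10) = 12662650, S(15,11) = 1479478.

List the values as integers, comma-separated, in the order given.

2758334150, 512060978

row 16: T[16][9]=9·67128490+216627840=820784250  T[16][10]=10·12662650+67128490=193754990  T[16][11]=11·1479478+12662650=28936908
row 17: T[17][10]=10·193754990+820784250=2758334150  T[17][11]=11·28936908+193754990=512060978
Read S(17,10) = 2758334150, S(17,11) = 512060978.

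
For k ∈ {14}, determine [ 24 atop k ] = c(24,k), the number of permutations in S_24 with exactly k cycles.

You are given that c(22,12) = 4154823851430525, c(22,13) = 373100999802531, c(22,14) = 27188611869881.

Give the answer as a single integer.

34701806448704206

@23  (23,13):373100999802531·22+4154823851430525→12363045847086207, (23,14):27188611869881·22+373100999802531→971250460939913
@24  (24,14):971250460939913·23+12363045847086207→34701806448704206
Read c(24,14) = 34701806448704206.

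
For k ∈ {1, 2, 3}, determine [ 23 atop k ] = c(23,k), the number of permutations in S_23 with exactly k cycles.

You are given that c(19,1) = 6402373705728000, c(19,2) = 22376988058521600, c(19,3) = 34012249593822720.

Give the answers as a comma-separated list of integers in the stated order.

1124000727777607680000, 4148476779335454720000, 6756146673770930688000

@20  (20,1):6402373705728000·19+0→121645100408832000, (20,2):22376988058521600·19+6402373705728000→431565146817638400, (20,3):34012249593822720·19+22376988058521600→668609730341153280
@21  (21,1):121645100408832000·20+0→2432902008176640000, (21,2):431565146817638400·20+121645100408832000→8752948036761600000, (21,3):668609730341153280·20+431565146817638400→13803759753640704000
@22  (22,1):2432902008176640000·21+0→51090942171709440000, (22,2):8752948036761600000·21+2432902008176640000→186244810780170240000, (22,3):13803759753640704000·21+8752948036761600000→298631902863216384000
@23  (23,1):51090942171709440000·22+0→1124000727777607680000, (23,2):186244810780170240000·22+51090942171709440000→4148476779335454720000, (23,3):298631902863216384000·22+186244810780170240000→6756146673770930688000
Read c(23,1) = 1124000727777607680000, c(23,2) = 4148476779335454720000, c(23,3) = 6756146673770930688000.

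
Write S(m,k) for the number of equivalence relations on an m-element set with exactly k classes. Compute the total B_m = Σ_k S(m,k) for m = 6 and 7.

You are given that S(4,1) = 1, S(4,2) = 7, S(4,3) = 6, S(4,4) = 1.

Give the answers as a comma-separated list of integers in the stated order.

203, 877

i=5: T(5,1)=0+1·1=1 | T(5,2)=1+2·7=15 | T(5,3)=7+3·6=25 | T(5,4)=6+4·1=10 | T(5,5)=1+5·0=1
i=6: T(6,1)=0+1·1=1 | T(6,2)=1+2·15=31 | T(6,3)=15+3·25=90 | T(6,4)=25+4·10=65 | T(6,5)=10+5·1=15 | T(6,6)=1+6·0=1
i=7: T(7,1)=0+1·1=1 | T(7,2)=1+2·31=63 | T(7,3)=31+3·90=301 | T(7,4)=90+4·65=350 | T(7,5)=65+5·15=140 | T(7,6)=15+6·1=21 | T(7,7)=1+7·0=1
B_6 = ΣS(6,k) = 1+31+90+65+15+1 = 203
B_7 = ΣS(7,k) = 1+63+301+350+140+21+1 = 877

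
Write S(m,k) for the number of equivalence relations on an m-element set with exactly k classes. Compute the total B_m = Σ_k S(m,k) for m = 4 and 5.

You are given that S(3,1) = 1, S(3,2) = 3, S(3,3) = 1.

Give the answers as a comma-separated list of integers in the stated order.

i=4: T(4,1)=0+1·1=1 | T(4,2)=1+2·3=7 | T(4,3)=3+3·1=6 | T(4,4)=1+4·0=1
i=5: T(5,1)=0+1·1=1 | T(5,2)=1+2·7=15 | T(5,3)=7+3·6=25 | T(5,4)=6+4·1=10 | T(5,5)=1+5·0=1
B_4 = ΣS(4,k) = 1+7+6+1 = 15
B_5 = ΣS(5,k) = 1+15+25+10+1 = 52

15, 52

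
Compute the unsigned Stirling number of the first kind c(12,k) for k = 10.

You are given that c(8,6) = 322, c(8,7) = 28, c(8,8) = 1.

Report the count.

row 9: T[9][7]=8·28+322=546  T[9][8]=8·1+28=36  T[9][9]=8·0+1=1
row 10: T[10][8]=9·36+546=870  T[10][9]=9·1+36=45  T[10][10]=9·0+1=1
row 11: T[11][9]=10·45+870=1320  T[11][10]=10·1+45=55
row 12: T[12][10]=11·55+1320=1925
Read c(12,10) = 1925.

1925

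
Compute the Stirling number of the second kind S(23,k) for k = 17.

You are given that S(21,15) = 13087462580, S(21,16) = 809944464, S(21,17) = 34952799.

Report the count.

i=22: T(22,16)=13087462580+16·809944464=26046574004 | T(22,17)=809944464+17·34952799=1404142047
i=23: T(23,17)=26046574004+17·1404142047=49916988803
Read S(23,17) = 49916988803.

49916988803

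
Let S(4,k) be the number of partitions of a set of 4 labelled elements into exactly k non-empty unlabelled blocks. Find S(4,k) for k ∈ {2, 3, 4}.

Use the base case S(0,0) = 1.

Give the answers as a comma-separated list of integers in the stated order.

r1: T_1,1=1×0+1=1
r2: T_2,1=1×1+0=1; T_2,2=2×0+1=1
r3: T_3,1=1×1+0=1; T_3,2=2×1+1=3; T_3,3=3×0+1=1
r4: T_4,2=2×3+1=7; T_4,3=3×1+3=6; T_4,4=4×0+1=1
Read S(4,2) = 7, S(4,3) = 6, S(4,4) = 1.

7, 6, 1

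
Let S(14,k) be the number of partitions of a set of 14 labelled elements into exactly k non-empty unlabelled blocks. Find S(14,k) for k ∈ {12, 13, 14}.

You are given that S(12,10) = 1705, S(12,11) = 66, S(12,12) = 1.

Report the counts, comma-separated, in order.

3367, 91, 1

[13] T[13,11]:11*66+1705=2431 · T[13,12]:12*1+66=78 · T[13,13]:13*0+1=1
[14] T[14,12]:12*78+2431=3367 · T[14,13]:13*1+78=91 · T[14,14]:14*0+1=1
Read S(14,12) = 3367, S(14,13) = 91, S(14,14) = 1.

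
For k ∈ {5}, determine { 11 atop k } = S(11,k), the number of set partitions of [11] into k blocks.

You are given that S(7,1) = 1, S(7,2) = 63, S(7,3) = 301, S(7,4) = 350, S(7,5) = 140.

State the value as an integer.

246730

r8: T_8,2=2×63+1=127; T_8,3=3×301+63=966; T_8,4=4×350+301=1701; T_8,5=5×140+350=1050
r9: T_9,3=3×966+127=3025; T_9,4=4×1701+966=7770; T_9,5=5×1050+1701=6951
r10: T_10,4=4×7770+3025=34105; T_10,5=5×6951+7770=42525
r11: T_11,5=5×42525+34105=246730
Read S(11,5) = 246730.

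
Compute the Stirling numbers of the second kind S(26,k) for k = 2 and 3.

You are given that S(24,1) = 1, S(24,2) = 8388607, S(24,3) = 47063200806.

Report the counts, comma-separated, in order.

@25  (25,1):1·1+0→1, (25,2):8388607·2+1→16777215, (25,3):47063200806·3+8388607→141197991025
@26  (26,2):16777215·2+1→33554431, (26,3):141197991025·3+16777215→423610750290
Read S(26,2) = 33554431, S(26,3) = 423610750290.

33554431, 423610750290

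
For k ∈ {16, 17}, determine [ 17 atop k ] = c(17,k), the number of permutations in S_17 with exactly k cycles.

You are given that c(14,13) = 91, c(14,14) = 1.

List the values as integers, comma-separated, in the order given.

@15  (15,14):1·14+91→105, (15,15):0·14+1→1
@16  (16,15):1·15+105→120, (16,16):0·15+1→1
@17  (17,16):1·16+120→136, (17,17):0·16+1→1
Read c(17,16) = 136, c(17,17) = 1.

136, 1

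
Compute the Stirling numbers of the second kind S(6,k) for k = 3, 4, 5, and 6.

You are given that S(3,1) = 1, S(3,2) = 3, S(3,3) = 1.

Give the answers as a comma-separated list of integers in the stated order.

90, 65, 15, 1

@4  (4,1):1·1+0→1, (4,2):3·2+1→7, (4,3):1·3+3→6, (4,4):0·4+1→1
@5  (5,2):7·2+1→15, (5,3):6·3+7→25, (5,4):1·4+6→10, (5,5):0·5+1→1
@6  (6,3):25·3+15→90, (6,4):10·4+25→65, (6,5):1·5+10→15, (6,6):0·6+1→1
Read S(6,3) = 90, S(6,4) = 65, S(6,5) = 15, S(6,6) = 1.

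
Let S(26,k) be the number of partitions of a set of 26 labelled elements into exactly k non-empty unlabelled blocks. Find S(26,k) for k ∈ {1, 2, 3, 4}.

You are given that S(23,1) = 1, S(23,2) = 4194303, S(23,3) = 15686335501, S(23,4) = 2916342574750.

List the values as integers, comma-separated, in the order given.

[24] T[24,1]:1*1+0=1 · T[24,2]:2*4194303+1=8388607 · T[24,3]:3*15686335501+4194303=47063200806 · T[24,4]:4*2916342574750+15686335501=11681056634501
[25] T[25,1]:1*1+0=1 · T[25,2]:2*8388607+1=16777215 · T[25,3]:3*47063200806+8388607=141197991025 · T[25,4]:4*11681056634501+47063200806=46771289738810
[26] T[26,1]:1*1+0=1 · T[26,2]:2*16777215+1=33554431 · T[26,3]:3*141197991025+16777215=423610750290 · T[26,4]:4*46771289738810+141197991025=187226356946265
Read S(26,1) = 1, S(26,2) = 33554431, S(26,3) = 423610750290, S(26,4) = 187226356946265.

1, 33554431, 423610750290, 187226356946265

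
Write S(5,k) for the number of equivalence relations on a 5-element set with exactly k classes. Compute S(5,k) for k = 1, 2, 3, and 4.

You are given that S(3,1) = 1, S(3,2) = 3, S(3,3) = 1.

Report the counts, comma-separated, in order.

1, 15, 25, 10

row 4: T[4][1]=1·1+0=1  T[4][2]=2·3+1=7  T[4][3]=3·1+3=6  T[4][4]=4·0+1=1
row 5: T[5][1]=1·1+0=1  T[5][2]=2·7+1=15  T[5][3]=3·6+7=25  T[5][4]=4·1+6=10
Read S(5,1) = 1, S(5,2) = 15, S(5,3) = 25, S(5,4) = 10.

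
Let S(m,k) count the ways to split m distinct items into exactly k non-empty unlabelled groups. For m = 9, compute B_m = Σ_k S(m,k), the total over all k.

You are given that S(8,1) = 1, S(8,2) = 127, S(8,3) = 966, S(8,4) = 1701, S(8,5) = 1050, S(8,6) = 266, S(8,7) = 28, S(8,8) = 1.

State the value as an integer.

21147

r9: T_9,1=1×1+0=1; T_9,2=2×127+1=255; T_9,3=3×966+127=3025; T_9,4=4×1701+966=7770; T_9,5=5×1050+1701=6951; T_9,6=6×266+1050=2646; T_9,7=7×28+266=462; T_9,8=8×1+28=36; T_9,9=9×0+1=1
B_9 = ΣS(9,k) = 1+255+3025+7770+6951+2646+462+36+1 = 21147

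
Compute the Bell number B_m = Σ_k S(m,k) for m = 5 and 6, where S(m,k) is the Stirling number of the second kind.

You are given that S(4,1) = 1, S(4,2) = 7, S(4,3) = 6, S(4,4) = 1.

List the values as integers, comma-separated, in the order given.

52, 203

r5: T_5,1=1×1+0=1; T_5,2=2×7+1=15; T_5,3=3×6+7=25; T_5,4=4×1+6=10; T_5,5=5×0+1=1
r6: T_6,1=1×1+0=1; T_6,2=2×15+1=31; T_6,3=3×25+15=90; T_6,4=4×10+25=65; T_6,5=5×1+10=15; T_6,6=6×0+1=1
B_5 = ΣS(5,k) = 1+15+25+10+1 = 52
B_6 = ΣS(6,k) = 1+31+90+65+15+1 = 203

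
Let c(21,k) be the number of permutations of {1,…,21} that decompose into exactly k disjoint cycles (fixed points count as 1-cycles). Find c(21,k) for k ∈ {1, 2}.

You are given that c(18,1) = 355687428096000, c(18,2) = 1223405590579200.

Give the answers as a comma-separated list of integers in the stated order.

2432902008176640000, 8752948036761600000

@19  (19,1):355687428096000·18+0→6402373705728000, (19,2):1223405590579200·18+355687428096000→22376988058521600
@20  (20,1):6402373705728000·19+0→121645100408832000, (20,2):22376988058521600·19+6402373705728000→431565146817638400
@21  (21,1):121645100408832000·20+0→2432902008176640000, (21,2):431565146817638400·20+121645100408832000→8752948036761600000
Read c(21,1) = 2432902008176640000, c(21,2) = 8752948036761600000.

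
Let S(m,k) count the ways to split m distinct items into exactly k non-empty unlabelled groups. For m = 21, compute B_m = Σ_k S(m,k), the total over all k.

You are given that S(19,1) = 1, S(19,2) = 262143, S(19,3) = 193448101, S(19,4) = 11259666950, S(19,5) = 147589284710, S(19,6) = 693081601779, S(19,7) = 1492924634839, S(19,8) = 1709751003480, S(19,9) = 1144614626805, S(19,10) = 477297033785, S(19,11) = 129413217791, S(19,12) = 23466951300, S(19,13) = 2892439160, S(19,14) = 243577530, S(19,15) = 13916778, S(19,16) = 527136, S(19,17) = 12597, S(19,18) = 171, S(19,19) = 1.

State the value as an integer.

474869816156751

r20: T_20,1=1×1+0=1; T_20,2=2×262143+1=524287; T_20,3=3×193448101+262143=580606446; T_20,4=4×11259666950+193448101=45232115901; T_20,5=5×147589284710+11259666950=749206090500; T_20,6=6×693081601779+147589284710=4306078895384; T_20,7=7×1492924634839+693081601779=11143554045652; T_20,8=8×1709751003480+1492924634839=15170932662679; T_20,9=9×1144614626805+1709751003480=12011282644725; T_20,10=10×477297033785+1144614626805=5917584964655; T_20,11=11×129413217791+477297033785=1900842429486; T_20,12=12×23466951300+129413217791=411016633391; T_20,13=13×2892439160+23466951300=61068660380; T_20,14=14×243577530+2892439160=6302524580; T_20,15=15×13916778+243577530=452329200; T_20,16=16×527136+13916778=22350954; T_20,17=17×12597+527136=741285; T_20,18=18×171+12597=15675; T_20,19=19×1+171=190; T_20,20=20×0+1=1
r21: T_21,1=1×1+0=1; T_21,2=2×524287+1=1048575; T_21,3=3×580606446+524287=1742343625; T_21,4=4×45232115901+580606446=181509070050; T_21,5=5×749206090500+45232115901=3791262568401; T_21,6=6×4306078895384+749206090500=26585679462804; T_21,7=7×11143554045652+4306078895384=82310957214948; T_21,8=8×15170932662679+11143554045652=132511015347084; T_21,9=9×12011282644725+15170932662679=123272476465204; T_21,10=10×5917584964655+12011282644725=71187132291275; T_21,11=11×1900842429486+5917584964655=26826851689001; T_21,12=12×411016633391+1900842429486=6833042030178; T_21,13=13×61068660380+411016633391=1204909218331; T_21,14=14×6302524580+61068660380=149304004500; T_21,15=15×452329200+6302524580=13087462580; T_21,16=16×22350954+452329200=809944464; T_21,17=17×741285+22350954=34952799; T_21,18=18×15675+741285=1023435; T_21,19=19×190+15675=19285; T_21,20=20×1+190=210; T_21,21=21×0+1=1
B_21 = ΣS(21,k) = 1+1048575+1742343625+181509070050+3791262568401+26585679462804+82310957214948+132511015347084+123272476465204+71187132291275+26826851689001+6833042030178+1204909218331+149304004500+13087462580+809944464+34952799+1023435+19285+210+1 = 474869816156751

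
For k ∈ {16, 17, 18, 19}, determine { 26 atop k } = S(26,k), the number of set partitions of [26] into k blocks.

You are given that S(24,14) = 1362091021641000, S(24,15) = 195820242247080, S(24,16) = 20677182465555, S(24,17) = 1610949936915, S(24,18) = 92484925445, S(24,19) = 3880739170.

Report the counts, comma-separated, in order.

12725877242482560, 1343731795378830, 107025546101760, 6433839018750

i=25: T(25,15)=1362091021641000+15·195820242247080=4299394655347200 | T(25,16)=195820242247080+16·20677182465555=526655161695960 | T(25,17)=20677182465555+17·1610949936915=48063331393110 | T(25,18)=1610949936915+18·92484925445=3275678594925 | T(25,19)=92484925445+19·3880739170=166218969675
i=26: T(26,16)=4299394655347200+16·526655161695960=12725877242482560 | T(26,17)=526655161695960+17·48063331393110=1343731795378830 | T(26,18)=48063331393110+18·3275678594925=107025546101760 | T(26,19)=3275678594925+19·166218969675=6433839018750
Read S(26,16) = 12725877242482560, S(26,17) = 1343731795378830, S(26,18) = 107025546101760, S(26,19) = 6433839018750.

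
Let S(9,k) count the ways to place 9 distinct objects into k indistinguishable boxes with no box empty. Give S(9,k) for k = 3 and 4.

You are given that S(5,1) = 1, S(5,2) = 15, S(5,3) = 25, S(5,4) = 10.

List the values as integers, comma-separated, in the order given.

3025, 7770

r6: T_6,1=1×1+0=1; T_6,2=2×15+1=31; T_6,3=3×25+15=90; T_6,4=4×10+25=65
r7: T_7,1=1×1+0=1; T_7,2=2×31+1=63; T_7,3=3×90+31=301; T_7,4=4×65+90=350
r8: T_8,2=2×63+1=127; T_8,3=3×301+63=966; T_8,4=4×350+301=1701
r9: T_9,3=3×966+127=3025; T_9,4=4×1701+966=7770
Read S(9,3) = 3025, S(9,4) = 7770.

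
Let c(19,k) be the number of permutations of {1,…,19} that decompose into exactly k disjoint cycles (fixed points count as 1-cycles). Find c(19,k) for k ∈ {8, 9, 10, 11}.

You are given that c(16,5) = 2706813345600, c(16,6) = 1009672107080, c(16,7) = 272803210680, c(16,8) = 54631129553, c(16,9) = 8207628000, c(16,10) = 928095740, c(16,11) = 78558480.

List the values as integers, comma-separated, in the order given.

@17  (17,6):1009672107080·16+2706813345600→18861567058880, (17,7):272803210680·16+1009672107080→5374523477960, (17,8):54631129553·16+272803210680→1146901283528, (17,9):8207628000·16+54631129553→185953177553, (17,10):928095740·16+8207628000→23057159840, (17,11):78558480·16+928095740→2185031420
@18  (18,7):5374523477960·17+18861567058880→110228466184200, (18,8):1146901283528·17+5374523477960→24871845297936, (18,9):185953177553·17+1146901283528→4308105301929, (18,10):23057159840·17+185953177553→577924894833, (18,11):2185031420·17+23057159840→60202693980
@19  (19,8):24871845297936·18+110228466184200→557921681547048, (19,9):4308105301929·18+24871845297936→102417740732658, (19,10):577924894833·18+4308105301929→14710753408923, (19,11):60202693980·18+577924894833→1661573386473
Read c(19,8) = 557921681547048, c(19,9) = 102417740732658, c(19,10) = 14710753408923, c(19,11) = 1661573386473.

557921681547048, 102417740732658, 14710753408923, 1661573386473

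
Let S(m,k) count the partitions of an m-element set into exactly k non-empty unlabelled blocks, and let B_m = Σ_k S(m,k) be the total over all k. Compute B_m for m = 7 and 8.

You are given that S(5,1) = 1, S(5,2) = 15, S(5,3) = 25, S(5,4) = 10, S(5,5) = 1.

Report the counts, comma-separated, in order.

877, 4140

@6  (6,1):1·1+0→1, (6,2):15·2+1→31, (6,3):25·3+15→90, (6,4):10·4+25→65, (6,5):1·5+10→15, (6,6):0·6+1→1
@7  (7,1):1·1+0→1, (7,2):31·2+1→63, (7,3):90·3+31→301, (7,4):65·4+90→350, (7,5):15·5+65→140, (7,6):1·6+15→21, (7,7):0·7+1→1
@8  (8,1):1·1+0→1, (8,2):63·2+1→127, (8,3):301·3+63→966, (8,4):350·4+301→1701, (8,5):140·5+350→1050, (8,6):21·6+140→266, (8,7):1·7+21→28, (8,8):0·8+1→1
B_7 = ΣS(7,k) = 1+63+301+350+140+21+1 = 877
B_8 = ΣS(8,k) = 1+127+966+1701+1050+266+28+1 = 4140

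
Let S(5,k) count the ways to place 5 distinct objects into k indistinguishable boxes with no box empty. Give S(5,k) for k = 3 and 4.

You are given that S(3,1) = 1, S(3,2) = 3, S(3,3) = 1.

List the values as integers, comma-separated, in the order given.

25, 10

i=4: T(4,2)=1+2·3=7 | T(4,3)=3+3·1=6 | T(4,4)=1+4·0=1
i=5: T(5,3)=7+3·6=25 | T(5,4)=6+4·1=10
Read S(5,3) = 25, S(5,4) = 10.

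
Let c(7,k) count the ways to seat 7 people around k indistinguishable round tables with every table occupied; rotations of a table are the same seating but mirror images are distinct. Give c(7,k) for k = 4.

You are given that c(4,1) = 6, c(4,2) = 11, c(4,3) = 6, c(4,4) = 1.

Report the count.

row 5: T[5][2]=4·11+6=50  T[5][3]=4·6+11=35  T[5][4]=4·1+6=10
row 6: T[6][3]=5·35+50=225  T[6][4]=5·10+35=85
row 7: T[7][4]=6·85+225=735
Read c(7,4) = 735.

735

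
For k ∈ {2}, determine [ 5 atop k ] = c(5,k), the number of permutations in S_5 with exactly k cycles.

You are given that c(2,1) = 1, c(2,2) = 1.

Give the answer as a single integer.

@3  (3,1):1·2+0→2, (3,2):1·2+1→3
@4  (4,1):2·3+0→6, (4,2):3·3+2→11
@5  (5,2):11·4+6→50
Read c(5,2) = 50.

50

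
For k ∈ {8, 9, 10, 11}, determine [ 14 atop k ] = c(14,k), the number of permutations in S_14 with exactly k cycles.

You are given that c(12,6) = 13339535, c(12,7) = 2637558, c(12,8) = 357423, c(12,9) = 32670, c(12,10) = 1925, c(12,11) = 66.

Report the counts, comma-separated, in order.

135036473, 16669653, 1474473, 91091

i=13: T(13,7)=13339535+12·2637558=44990231 | T(13,8)=2637558+12·357423=6926634 | T(13,9)=357423+12·32670=749463 | T(13,10)=32670+12·1925=55770 | T(13,11)=1925+12·66=2717
i=14: T(14,8)=44990231+13·6926634=135036473 | T(14,9)=6926634+13·749463=16669653 | T(14,10)=749463+13·55770=1474473 | T(14,11)=55770+13·2717=91091
Read c(14,8) = 135036473, c(14,9) = 16669653, c(14,10) = 1474473, c(14,11) = 91091.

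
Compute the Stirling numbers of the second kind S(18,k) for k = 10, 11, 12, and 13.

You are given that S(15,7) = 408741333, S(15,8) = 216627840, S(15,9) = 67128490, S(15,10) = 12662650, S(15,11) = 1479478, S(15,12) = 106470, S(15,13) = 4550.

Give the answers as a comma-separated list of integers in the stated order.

37112163803, 8391004908, 1256328866, 125854638

@16  (16,8):216627840·8+408741333→2141764053, (16,9):67128490·9+216627840→820784250, (16,10):12662650·10+67128490→193754990, (16,11):1479478·11+12662650→28936908, (16,12):106470·12+1479478→2757118, (16,13):4550·13+106470→165620
@17  (17,9):820784250·9+2141764053→9528822303, (17,10):193754990·10+820784250→2758334150, (17,11):28936908·11+193754990→512060978, (17,12):2757118·12+28936908→62022324, (17,13):165620·13+2757118→4910178
@18  (18,10):2758334150·10+9528822303→37112163803, (18,11):512060978·11+2758334150→8391004908, (18,12):62022324·12+512060978→1256328866, (18,13):4910178·13+62022324→125854638
Read S(18,10) = 37112163803, S(18,11) = 8391004908, S(18,12) = 1256328866, S(18,13) = 125854638.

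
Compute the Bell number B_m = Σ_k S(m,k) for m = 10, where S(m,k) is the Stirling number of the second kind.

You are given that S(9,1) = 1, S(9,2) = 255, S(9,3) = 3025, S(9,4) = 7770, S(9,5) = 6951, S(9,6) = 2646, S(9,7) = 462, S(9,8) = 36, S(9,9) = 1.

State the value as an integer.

i=10: T(10,1)=0+1·1=1 | T(10,2)=1+2·255=511 | T(10,3)=255+3·3025=9330 | T(10,4)=3025+4·7770=34105 | T(10,5)=7770+5·6951=42525 | T(10,6)=6951+6·2646=22827 | T(10,7)=2646+7·462=5880 | T(10,8)=462+8·36=750 | T(10,9)=36+9·1=45 | T(10,10)=1+10·0=1
B_10 = ΣS(10,k) = 1+511+9330+34105+42525+22827+5880+750+45+1 = 115975

115975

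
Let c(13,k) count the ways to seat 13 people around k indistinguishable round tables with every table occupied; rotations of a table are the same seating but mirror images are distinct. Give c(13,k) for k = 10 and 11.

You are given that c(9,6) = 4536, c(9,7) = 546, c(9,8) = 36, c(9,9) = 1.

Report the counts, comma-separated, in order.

r10: T_10,7=9×546+4536=9450; T_10,8=9×36+546=870; T_10,9=9×1+36=45; T_10,10=9×0+1=1
r11: T_11,8=10×870+9450=18150; T_11,9=10×45+870=1320; T_11,10=10×1+45=55; T_11,11=10×0+1=1
r12: T_12,9=11×1320+18150=32670; T_12,10=11×55+1320=1925; T_12,11=11×1+55=66
r13: T_13,10=12×1925+32670=55770; T_13,11=12×66+1925=2717
Read c(13,10) = 55770, c(13,11) = 2717.

55770, 2717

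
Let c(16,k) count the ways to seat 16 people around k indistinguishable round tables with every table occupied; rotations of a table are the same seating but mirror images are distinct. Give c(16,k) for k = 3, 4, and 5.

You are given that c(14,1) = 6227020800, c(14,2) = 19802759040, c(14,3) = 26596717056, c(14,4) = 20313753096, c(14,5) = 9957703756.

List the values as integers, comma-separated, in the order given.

r15: T_15,2=14×19802759040+6227020800=283465647360; T_15,3=14×26596717056+19802759040=392156797824; T_15,4=14×20313753096+26596717056=310989260400; T_15,5=14×9957703756+20313753096=159721605680
r16: T_16,3=15×392156797824+283465647360=6165817614720; T_16,4=15×310989260400+392156797824=5056995703824; T_16,5=15×159721605680+310989260400=2706813345600
Read c(16,3) = 6165817614720, c(16,4) = 5056995703824, c(16,5) = 2706813345600.

6165817614720, 5056995703824, 2706813345600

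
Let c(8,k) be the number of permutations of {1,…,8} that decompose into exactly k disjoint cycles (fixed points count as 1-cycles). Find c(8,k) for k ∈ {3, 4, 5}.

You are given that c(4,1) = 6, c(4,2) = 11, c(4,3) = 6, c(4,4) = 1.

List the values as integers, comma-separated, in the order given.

13132, 6769, 1960

@5  (5,1):6·4+0→24, (5,2):11·4+6→50, (5,3):6·4+11→35, (5,4):1·4+6→10, (5,5):0·4+1→1
@6  (6,1):24·5+0→120, (6,2):50·5+24→274, (6,3):35·5+50→225, (6,4):10·5+35→85, (6,5):1·5+10→15
@7  (7,2):274·6+120→1764, (7,3):225·6+274→1624, (7,4):85·6+225→735, (7,5):15·6+85→175
@8  (8,3):1624·7+1764→13132, (8,4):735·7+1624→6769, (8,5):175·7+735→1960
Read c(8,3) = 13132, c(8,4) = 6769, c(8,5) = 1960.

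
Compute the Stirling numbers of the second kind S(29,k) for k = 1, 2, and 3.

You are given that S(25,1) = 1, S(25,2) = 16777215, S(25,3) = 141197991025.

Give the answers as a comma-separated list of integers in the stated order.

[26] T[26,1]:1*1+0=1 · T[26,2]:2*16777215+1=33554431 · T[26,3]:3*141197991025+16777215=423610750290
[27] T[27,1]:1*1+0=1 · T[27,2]:2*33554431+1=67108863 · T[27,3]:3*423610750290+33554431=1270865805301
[28] T[28,1]:1*1+0=1 · T[28,2]:2*67108863+1=134217727 · T[28,3]:3*1270865805301+67108863=3812664524766
[29] T[29,1]:1*1+0=1 · T[29,2]:2*134217727+1=268435455 · T[29,3]:3*3812664524766+134217727=11438127792025
Read S(29,1) = 1, S(29,2) = 268435455, S(29,3) = 11438127792025.

1, 268435455, 11438127792025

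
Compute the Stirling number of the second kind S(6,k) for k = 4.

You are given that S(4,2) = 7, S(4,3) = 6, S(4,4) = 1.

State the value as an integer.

65

[5] T[5,3]:3*6+7=25 · T[5,4]:4*1+6=10
[6] T[6,4]:4*10+25=65
Read S(6,4) = 65.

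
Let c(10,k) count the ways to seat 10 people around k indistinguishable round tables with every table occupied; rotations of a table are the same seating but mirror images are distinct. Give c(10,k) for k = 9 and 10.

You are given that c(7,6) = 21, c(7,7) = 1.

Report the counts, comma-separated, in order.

[8] T[8,7]:7*1+21=28 · T[8,8]:7*0+1=1
[9] T[9,8]:8*1+28=36 · T[9,9]:8*0+1=1
[10] T[10,9]:9*1+36=45 · T[10,10]:9*0+1=1
Read c(10,9) = 45, c(10,10) = 1.

45, 1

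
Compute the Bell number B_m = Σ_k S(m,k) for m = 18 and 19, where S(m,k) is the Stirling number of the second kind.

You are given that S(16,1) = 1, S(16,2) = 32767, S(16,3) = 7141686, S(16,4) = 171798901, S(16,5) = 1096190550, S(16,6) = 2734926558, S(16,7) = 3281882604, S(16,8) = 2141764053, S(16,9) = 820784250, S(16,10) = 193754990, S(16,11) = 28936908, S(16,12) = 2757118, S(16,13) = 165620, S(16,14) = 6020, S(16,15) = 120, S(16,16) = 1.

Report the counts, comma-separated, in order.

r17: T_17,1=1×1+0=1; T_17,2=2×32767+1=65535; T_17,3=3×7141686+32767=21457825; T_17,4=4×171798901+7141686=694337290; T_17,5=5×1096190550+171798901=5652751651; T_17,6=6×2734926558+1096190550=17505749898; T_17,7=7×3281882604+2734926558=25708104786; T_17,8=8×2141764053+3281882604=20415995028; T_17,9=9×820784250+2141764053=9528822303; T_17,10=10×193754990+820784250=2758334150; T_17,11=11×28936908+193754990=512060978; T_17,12=12×2757118+28936908=62022324; T_17,13=13×165620+2757118=4910178; T_17,14=14×6020+165620=249900; T_17,15=15×120+6020=7820; T_17,16=16×1+120=136; T_17,17=17×0+1=1
r18: T_18,1=1×1+0=1; T_18,2=2×65535+1=131071; T_18,3=3×21457825+65535=64439010; T_18,4=4×694337290+21457825=2798806985; T_18,5=5×5652751651+694337290=28958095545; T_18,6=6×17505749898+5652751651=110687251039; T_18,7=7×25708104786+17505749898=197462483400; T_18,8=8×20415995028+25708104786=189036065010; T_18,9=9×9528822303+20415995028=106175395755; T_18,10=10×2758334150+9528822303=37112163803; T_18,11=11×512060978+2758334150=8391004908; T_18,12=12×62022324+512060978=1256328866; T_18,13=13×4910178+62022324=125854638; T_18,14=14×249900+4910178=8408778; T_18,15=15×7820+249900=367200; T_18,16=16×136+7820=9996; T_18,17=17×1+136=153; T_18,18=18×0+1=1
r19: T_19,1=1×1+0=1; T_19,2=2×131071+1=262143; T_19,3=3×64439010+131071=193448101; T_19,4=4×2798806985+64439010=11259666950; T_19,5=5×28958095545+2798806985=147589284710; T_19,6=6×110687251039+28958095545=693081601779; T_19,7=7×197462483400+110687251039=1492924634839; T_19,8=8×189036065010+197462483400=1709751003480; T_19,9=9×106175395755+189036065010=1144614626805; T_19,10=10×37112163803+106175395755=477297033785; T_19,11=11×8391004908+37112163803=129413217791; T_19,12=12×1256328866+8391004908=23466951300; T_19,13=13×125854638+1256328866=2892439160; T_19,14=14×8408778+125854638=243577530; T_19,15=15×367200+8408778=13916778; T_19,16=16×9996+367200=527136; T_19,17=17×153+9996=12597; T_19,18=18×1+153=171; T_19,19=19×0+1=1
B_18 = ΣS(18,k) = 1+131071+64439010+2798806985+28958095545+110687251039+197462483400+189036065010+106175395755+37112163803+8391004908+1256328866+125854638+8408778+367200+9996+153+1 = 682076806159
B_19 = ΣS(19,k) = 1+262143+193448101+11259666950+147589284710+693081601779+1492924634839+1709751003480+1144614626805+477297033785+129413217791+23466951300+2892439160+243577530+13916778+527136+12597+171+1 = 5832742205057

682076806159, 5832742205057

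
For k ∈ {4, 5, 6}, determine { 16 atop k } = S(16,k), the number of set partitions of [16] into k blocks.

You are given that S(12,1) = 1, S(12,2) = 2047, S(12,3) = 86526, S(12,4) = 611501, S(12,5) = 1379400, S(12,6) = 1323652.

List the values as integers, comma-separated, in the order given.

171798901, 1096190550, 2734926558

[13] T[13,1]:1*1+0=1 · T[13,2]:2*2047+1=4095 · T[13,3]:3*86526+2047=261625 · T[13,4]:4*611501+86526=2532530 · T[13,5]:5*1379400+611501=7508501 · T[13,6]:6*1323652+1379400=9321312
[14] T[14,2]:2*4095+1=8191 · T[14,3]:3*261625+4095=788970 · T[14,4]:4*2532530+261625=10391745 · T[14,5]:5*7508501+2532530=40075035 · T[14,6]:6*9321312+7508501=63436373
[15] T[15,3]:3*788970+8191=2375101 · T[15,4]:4*10391745+788970=42355950 · T[15,5]:5*40075035+10391745=210766920 · T[15,6]:6*63436373+40075035=420693273
[16] T[16,4]:4*42355950+2375101=171798901 · T[16,5]:5*210766920+42355950=1096190550 · T[16,6]:6*420693273+210766920=2734926558
Read S(16,4) = 171798901, S(16,5) = 1096190550, S(16,6) = 2734926558.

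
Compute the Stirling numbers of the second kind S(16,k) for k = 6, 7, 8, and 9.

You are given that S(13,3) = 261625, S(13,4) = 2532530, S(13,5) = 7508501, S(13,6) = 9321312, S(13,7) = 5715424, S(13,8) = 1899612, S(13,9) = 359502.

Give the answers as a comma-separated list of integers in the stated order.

2734926558, 3281882604, 2141764053, 820784250

row 14: T[14][4]=4·2532530+261625=10391745  T[14][5]=5·7508501+2532530=40075035  T[14][6]=6·9321312+7508501=63436373  T[14][7]=7·5715424+9321312=49329280  T[14][8]=8·1899612+5715424=20912320  T[14][9]=9·359502+1899612=5135130
row 15: T[15][5]=5·40075035+10391745=210766920  T[15][6]=6·63436373+40075035=420693273  T[15][7]=7·49329280+63436373=408741333  T[15][8]=8·20912320+49329280=216627840  T[15][9]=9·5135130+20912320=67128490
row 16: T[16][6]=6·420693273+210766920=2734926558  T[16][7]=7·408741333+420693273=3281882604  T[16][8]=8·216627840+408741333=2141764053  T[16][9]=9·67128490+216627840=820784250
Read S(16,6) = 2734926558, S(16,7) = 3281882604, S(16,8) = 2141764053, S(16,9) = 820784250.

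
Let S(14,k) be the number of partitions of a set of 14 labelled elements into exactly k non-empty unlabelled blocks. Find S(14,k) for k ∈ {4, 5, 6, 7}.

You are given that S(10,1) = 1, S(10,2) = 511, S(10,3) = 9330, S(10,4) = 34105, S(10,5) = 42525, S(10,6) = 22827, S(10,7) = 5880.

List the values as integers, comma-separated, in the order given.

10391745, 40075035, 63436373, 49329280

i=11: T(11,1)=0+1·1=1 | T(11,2)=1+2·511=1023 | T(11,3)=511+3·9330=28501 | T(11,4)=9330+4·34105=145750 | T(11,5)=34105+5·42525=246730 | T(11,6)=42525+6·22827=179487 | T(11,7)=22827+7·5880=63987
i=12: T(12,2)=1+2·1023=2047 | T(12,3)=1023+3·28501=86526 | T(12,4)=28501+4·145750=611501 | T(12,5)=145750+5·246730=1379400 | T(12,6)=246730+6·179487=1323652 | T(12,7)=179487+7·63987=627396
i=13: T(13,3)=2047+3·86526=261625 | T(13,4)=86526+4·611501=2532530 | T(13,5)=611501+5·1379400=7508501 | T(13,6)=1379400+6·1323652=9321312 | T(13,7)=1323652+7·627396=5715424
i=14: T(14,4)=261625+4·2532530=10391745 | T(14,5)=2532530+5·7508501=40075035 | T(14,6)=7508501+6·9321312=63436373 | T(14,7)=9321312+7·5715424=49329280
Read S(14,4) = 10391745, S(14,5) = 40075035, S(14,6) = 63436373, S(14,7) = 49329280.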